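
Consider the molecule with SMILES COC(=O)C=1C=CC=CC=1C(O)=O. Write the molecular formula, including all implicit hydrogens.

C9H8O4

Walk through each heavy atom and fill implicit hydrogens from standard valence (C 4, N 3, O 2, S 2, halogen 1):
  atom 1: C, bond orders sum to 1 (valence 4) → 3 H
  atom 2: O, bond orders sum to 2 (valence 2) → 0 H
  atom 3: C, bond orders sum to 4 (valence 4) → 0 H
  atom 4: O, bond orders sum to 2 (valence 2) → 0 H
  atom 5: C, bond orders sum to 4 (valence 4) → 0 H
  atom 6: C, bond orders sum to 3 (valence 4) → 1 H
  atom 7: C, bond orders sum to 3 (valence 4) → 1 H
  atom 8: C, bond orders sum to 3 (valence 4) → 1 H
  atom 9: C, bond orders sum to 3 (valence 4) → 1 H
  atom 10: C, bond orders sum to 4 (valence 4) → 0 H
  atom 11: C, bond orders sum to 4 (valence 4) → 0 H
  atom 12: O, bond orders sum to 1 (valence 2) → 1 H
  atom 13: O, bond orders sum to 2 (valence 2) → 0 H
Totals → C:9, H:8, O:4.
In Hill order: C9H8O4.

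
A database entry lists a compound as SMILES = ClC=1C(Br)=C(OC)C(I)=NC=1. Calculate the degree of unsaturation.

Degree of unsaturation = (number of rings) + (number of π bonds).
Ring closures in the SMILES: 1.
π bonds: 3 double bonds (each 1 DoU) → 3 DoU from unsaturation.
Total DoU = 1 + 3 = 4.

4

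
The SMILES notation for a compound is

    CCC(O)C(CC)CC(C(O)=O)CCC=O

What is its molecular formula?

Walk through each heavy atom and fill implicit hydrogens from standard valence (C 4, N 3, O 2, S 2, halogen 1):
  atom 1: C, bond orders sum to 1 (valence 4) → 3 H
  atom 2: C, bond orders sum to 2 (valence 4) → 2 H
  atom 3: C, bond orders sum to 3 (valence 4) → 1 H
  atom 4: O, bond orders sum to 1 (valence 2) → 1 H
  atom 5: C, bond orders sum to 3 (valence 4) → 1 H
  atom 6: C, bond orders sum to 2 (valence 4) → 2 H
  atom 7: C, bond orders sum to 1 (valence 4) → 3 H
  atom 8: C, bond orders sum to 2 (valence 4) → 2 H
  atom 9: C, bond orders sum to 3 (valence 4) → 1 H
  atom 10: C, bond orders sum to 4 (valence 4) → 0 H
  atom 11: O, bond orders sum to 1 (valence 2) → 1 H
  atom 12: O, bond orders sum to 2 (valence 2) → 0 H
  atom 13: C, bond orders sum to 2 (valence 4) → 2 H
  atom 14: C, bond orders sum to 2 (valence 4) → 2 H
  atom 15: C, bond orders sum to 3 (valence 4) → 1 H
  atom 16: O, bond orders sum to 2 (valence 2) → 0 H
Totals → C:12, H:22, O:4.

C12H22O4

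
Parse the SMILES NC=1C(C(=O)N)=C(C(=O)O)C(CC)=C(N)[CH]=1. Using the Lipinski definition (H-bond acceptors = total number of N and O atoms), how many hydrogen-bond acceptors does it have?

6

N atoms: 3; O atoms: 3.
Lipinski HBA = 3 + 3 = 6.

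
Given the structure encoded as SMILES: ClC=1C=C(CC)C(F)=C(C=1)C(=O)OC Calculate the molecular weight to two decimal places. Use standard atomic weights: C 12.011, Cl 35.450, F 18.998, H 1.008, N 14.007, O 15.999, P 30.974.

First, the molecular formula is C10H10ClFO2 (counting implicit H from valence).
  C: 10 × 12.011 = 120.110
  Cl: 1 × 35.450 = 35.450
  F: 1 × 18.998 = 18.998
  H: 10 × 1.008 = 10.080
  O: 2 × 15.999 = 31.998
Sum: 10×12.011 + 1×35.450 + 1×18.998 + 10×1.008 + 2×15.999 = 216.636 → 216.64 g/mol.

216.64 g/mol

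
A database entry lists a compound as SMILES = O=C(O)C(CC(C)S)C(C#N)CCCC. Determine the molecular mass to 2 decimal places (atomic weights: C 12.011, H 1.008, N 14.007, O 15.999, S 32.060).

First, the molecular formula is C11H19NO2S (counting implicit H from valence).
  C: 11 × 12.011 = 132.121
  H: 19 × 1.008 = 19.152
  N: 1 × 14.007 = 14.007
  O: 2 × 15.999 = 31.998
  S: 1 × 32.060 = 32.060
Sum: 11×12.011 + 19×1.008 + 1×14.007 + 2×15.999 + 1×32.060 = 229.338 → 229.34 g/mol.

229.34 g/mol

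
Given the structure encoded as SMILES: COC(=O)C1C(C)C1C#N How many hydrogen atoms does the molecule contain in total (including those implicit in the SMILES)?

Walk through each heavy atom and fill implicit hydrogens from standard valence (C 4, N 3, O 2, S 2, halogen 1):
  atom 1: C, bond orders sum to 1 (valence 4) → 3 H
  atom 2: O, bond orders sum to 2 (valence 2) → 0 H
  atom 3: C, bond orders sum to 4 (valence 4) → 0 H
  atom 4: O, bond orders sum to 2 (valence 2) → 0 H
  atom 5: C, bond orders sum to 3 (valence 4) → 1 H
  atom 6: C, bond orders sum to 3 (valence 4) → 1 H
  atom 7: C, bond orders sum to 1 (valence 4) → 3 H
  atom 8: C, bond orders sum to 3 (valence 4) → 1 H
  atom 9: C, bond orders sum to 4 (valence 4) → 0 H
  atom 10: N, bond orders sum to 3 (valence 3) → 0 H
Total hydrogens: 9.

9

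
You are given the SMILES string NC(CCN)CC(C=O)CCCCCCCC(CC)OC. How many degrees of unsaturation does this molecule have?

Degree of unsaturation = (number of rings) + (number of π bonds).
Ring closures in the SMILES: 0.
π bonds: 1 double bond (each 1 DoU) → 1 DoU from unsaturation.
Total DoU = 0 + 1 = 1.

1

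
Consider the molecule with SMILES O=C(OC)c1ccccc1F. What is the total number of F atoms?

Scan the SMILES for F atoms (remember two-letter symbols like Cl and Br are single atoms).
Fluorine count: 1.

1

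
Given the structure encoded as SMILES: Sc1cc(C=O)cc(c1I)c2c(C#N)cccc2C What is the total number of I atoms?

Scan the SMILES for I atoms (remember two-letter symbols like Cl and Br are single atoms).
Iodine count: 1.

1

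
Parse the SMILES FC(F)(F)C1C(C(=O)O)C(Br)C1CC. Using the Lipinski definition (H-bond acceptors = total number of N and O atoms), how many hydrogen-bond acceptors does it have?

N atoms: 0; O atoms: 2.
Lipinski HBA = 0 + 2 = 2.

2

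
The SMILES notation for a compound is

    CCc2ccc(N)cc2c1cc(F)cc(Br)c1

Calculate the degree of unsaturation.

Molecular formula: C14H13BrFN.
DoU = (2C + 2 + N − H − X) / 2, where X is the halogen count and O/S are ignored.
    = (2·14 + 2 + 1 − 13 − 2) / 2 = 16 / 2 = 8.

8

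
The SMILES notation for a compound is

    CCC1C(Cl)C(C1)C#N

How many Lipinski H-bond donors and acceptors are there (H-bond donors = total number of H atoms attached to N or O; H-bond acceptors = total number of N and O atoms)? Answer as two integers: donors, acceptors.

0, 1

Donors: find every N or O and count the H atoms it carries.
  atom 9 (N): bond orders sum to 3 → 0 H
Lipinski HBD = 0.
Acceptors: N atoms = 1, O atoms = 0 → HBA = 1.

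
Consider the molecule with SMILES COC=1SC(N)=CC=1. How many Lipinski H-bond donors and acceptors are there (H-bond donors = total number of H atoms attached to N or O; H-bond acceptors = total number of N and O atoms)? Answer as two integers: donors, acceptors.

Donors: find every N or O and count the H atoms it carries.
  atom 2 (O): bond orders sum to 2 → 0 H
  atom 6 (N): bond orders sum to 1 → 2 H
Lipinski HBD = 2.
Acceptors: N atoms = 1, O atoms = 1 → HBA = 2.

2, 2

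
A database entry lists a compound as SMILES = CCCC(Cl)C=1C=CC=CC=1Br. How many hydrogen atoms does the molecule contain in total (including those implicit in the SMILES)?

12

Walk through each heavy atom and fill implicit hydrogens from standard valence (C 4, N 3, O 2, S 2, halogen 1):
  atom 1: C, bond orders sum to 1 (valence 4) → 3 H
  atom 2: C, bond orders sum to 2 (valence 4) → 2 H
  atom 3: C, bond orders sum to 2 (valence 4) → 2 H
  atom 4: C, bond orders sum to 3 (valence 4) → 1 H
  atom 5: Cl (halogen, monovalent) → 0 H
  atom 6: C, bond orders sum to 4 (valence 4) → 0 H
  atom 7: C, bond orders sum to 3 (valence 4) → 1 H
  atom 8: C, bond orders sum to 3 (valence 4) → 1 H
  atom 9: C, bond orders sum to 3 (valence 4) → 1 H
  atom 10: C, bond orders sum to 3 (valence 4) → 1 H
  atom 11: C, bond orders sum to 4 (valence 4) → 0 H
  atom 12: Br (halogen, monovalent) → 0 H
Total hydrogens: 12.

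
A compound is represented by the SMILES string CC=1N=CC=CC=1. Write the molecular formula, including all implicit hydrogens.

C6H7N

Walk through each heavy atom and fill implicit hydrogens from standard valence (C 4, N 3, O 2, S 2, halogen 1):
  atom 1: C, bond orders sum to 1 (valence 4) → 3 H
  atom 2: C, bond orders sum to 4 (valence 4) → 0 H
  atom 3: N, bond orders sum to 3 (valence 3) → 0 H
  atom 4: C, bond orders sum to 3 (valence 4) → 1 H
  atom 5: C, bond orders sum to 3 (valence 4) → 1 H
  atom 6: C, bond orders sum to 3 (valence 4) → 1 H
  atom 7: C, bond orders sum to 3 (valence 4) → 1 H
Totals → C:6, H:7, N:1.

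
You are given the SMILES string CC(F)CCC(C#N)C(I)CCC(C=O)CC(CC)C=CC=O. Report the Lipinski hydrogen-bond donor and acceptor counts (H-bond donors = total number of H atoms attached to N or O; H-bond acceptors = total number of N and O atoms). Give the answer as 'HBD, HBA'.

0, 3

Donors: find every N or O and count the H atoms it carries.
  atom 8 (N): bond orders sum to 3 → 0 H
  atom 15 (O): bond orders sum to 2 → 0 H
  atom 23 (O): bond orders sum to 2 → 0 H
Lipinski HBD = 0.
Acceptors: N atoms = 1, O atoms = 2 → HBA = 3.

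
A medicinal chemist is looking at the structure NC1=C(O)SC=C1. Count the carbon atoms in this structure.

4

Count every carbon token in the SMILES (each C, including those in ring-closure positions and inside branches).
Carbon count: 4.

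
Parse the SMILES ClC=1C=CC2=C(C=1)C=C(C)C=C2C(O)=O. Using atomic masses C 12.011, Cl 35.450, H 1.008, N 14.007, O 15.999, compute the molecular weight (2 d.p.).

220.65 g/mol

First, the molecular formula is C12H9ClO2 (counting implicit H from valence).
  C: 12 × 12.011 = 144.132
  Cl: 1 × 35.450 = 35.450
  H: 9 × 1.008 = 9.072
  O: 2 × 15.999 = 31.998
Sum: 12×12.011 + 1×35.450 + 9×1.008 + 2×15.999 = 220.652 → 220.65 g/mol.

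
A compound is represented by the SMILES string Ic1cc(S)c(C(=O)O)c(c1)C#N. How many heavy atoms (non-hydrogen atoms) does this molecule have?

Every atom symbol written in the SMILES (organic subset) is one heavy atom; implicit H are not written.
Heavy atoms by element → C:8, I:1, N:1, O:2, S:1.
Total: 13.

13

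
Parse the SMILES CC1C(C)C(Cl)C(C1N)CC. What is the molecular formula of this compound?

Walk through each heavy atom and fill implicit hydrogens from standard valence (C 4, N 3, O 2, S 2, halogen 1):
  atom 1: C, bond orders sum to 1 (valence 4) → 3 H
  atom 2: C, bond orders sum to 3 (valence 4) → 1 H
  atom 3: C, bond orders sum to 3 (valence 4) → 1 H
  atom 4: C, bond orders sum to 1 (valence 4) → 3 H
  atom 5: C, bond orders sum to 3 (valence 4) → 1 H
  atom 6: Cl (halogen, monovalent) → 0 H
  atom 7: C, bond orders sum to 3 (valence 4) → 1 H
  atom 8: C, bond orders sum to 3 (valence 4) → 1 H
  atom 9: N, bond orders sum to 1 (valence 3) → 2 H
  atom 10: C, bond orders sum to 2 (valence 4) → 2 H
  atom 11: C, bond orders sum to 1 (valence 4) → 3 H
Totals → C:9, H:18, Cl:1, N:1.
In Hill order: C9H18ClN.

C9H18ClN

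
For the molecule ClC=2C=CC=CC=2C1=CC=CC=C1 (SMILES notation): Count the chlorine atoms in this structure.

Scan the SMILES for Cl atoms (remember two-letter symbols like Cl and Br are single atoms).
Chlorine count: 1.

1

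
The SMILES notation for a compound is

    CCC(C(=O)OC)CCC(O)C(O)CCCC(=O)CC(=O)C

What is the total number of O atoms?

Scan the SMILES for O atoms (remember two-letter symbols like Cl and Br are single atoms).
Oxygen count: 6.

6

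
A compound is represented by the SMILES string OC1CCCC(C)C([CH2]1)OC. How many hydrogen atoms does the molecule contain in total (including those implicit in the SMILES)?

18

Walk through each heavy atom and fill implicit hydrogens from standard valence (C 4, N 3, O 2, S 2, halogen 1):
  atom 1: O, bond orders sum to 1 (valence 2) → 1 H
  atom 2: C, bond orders sum to 3 (valence 4) → 1 H
  atom 3: C, bond orders sum to 2 (valence 4) → 2 H
  atom 4: C, bond orders sum to 2 (valence 4) → 2 H
  atom 5: C, bond orders sum to 2 (valence 4) → 2 H
  atom 6: C, bond orders sum to 3 (valence 4) → 1 H
  atom 7: C, bond orders sum to 1 (valence 4) → 3 H
  atom 8: C, bond orders sum to 3 (valence 4) → 1 H
  atom 9: C with explicit H count 2
  atom 10: O, bond orders sum to 2 (valence 2) → 0 H
  atom 11: C, bond orders sum to 1 (valence 4) → 3 H
Total hydrogens: 18.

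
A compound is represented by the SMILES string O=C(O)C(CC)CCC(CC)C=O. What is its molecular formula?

Walk through each heavy atom and fill implicit hydrogens from standard valence (C 4, N 3, O 2, S 2, halogen 1):
  atom 1: O, bond orders sum to 2 (valence 2) → 0 H
  atom 2: C, bond orders sum to 4 (valence 4) → 0 H
  atom 3: O, bond orders sum to 1 (valence 2) → 1 H
  atom 4: C, bond orders sum to 3 (valence 4) → 1 H
  atom 5: C, bond orders sum to 2 (valence 4) → 2 H
  atom 6: C, bond orders sum to 1 (valence 4) → 3 H
  atom 7: C, bond orders sum to 2 (valence 4) → 2 H
  atom 8: C, bond orders sum to 2 (valence 4) → 2 H
  atom 9: C, bond orders sum to 3 (valence 4) → 1 H
  atom 10: C, bond orders sum to 2 (valence 4) → 2 H
  atom 11: C, bond orders sum to 1 (valence 4) → 3 H
  atom 12: C, bond orders sum to 3 (valence 4) → 1 H
  atom 13: O, bond orders sum to 2 (valence 2) → 0 H
Totals → C:10, H:18, O:3.

C10H18O3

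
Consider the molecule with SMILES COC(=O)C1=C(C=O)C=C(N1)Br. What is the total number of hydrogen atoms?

6

Walk through each heavy atom and fill implicit hydrogens from standard valence (C 4, N 3, O 2, S 2, halogen 1):
  atom 1: C, bond orders sum to 1 (valence 4) → 3 H
  atom 2: O, bond orders sum to 2 (valence 2) → 0 H
  atom 3: C, bond orders sum to 4 (valence 4) → 0 H
  atom 4: O, bond orders sum to 2 (valence 2) → 0 H
  atom 5: C, bond orders sum to 4 (valence 4) → 0 H
  atom 6: C, bond orders sum to 4 (valence 4) → 0 H
  atom 7: C, bond orders sum to 3 (valence 4) → 1 H
  atom 8: O, bond orders sum to 2 (valence 2) → 0 H
  atom 9: C, bond orders sum to 3 (valence 4) → 1 H
  atom 10: C, bond orders sum to 4 (valence 4) → 0 H
  atom 11: N, bond orders sum to 2 (valence 3) → 1 H
  atom 12: Br (halogen, monovalent) → 0 H
Total hydrogens: 6.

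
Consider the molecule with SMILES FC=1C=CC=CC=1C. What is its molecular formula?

C7H7F

Walk through each heavy atom and fill implicit hydrogens from standard valence (C 4, N 3, O 2, S 2, halogen 1):
  atom 1: F (halogen, monovalent) → 0 H
  atom 2: C, bond orders sum to 4 (valence 4) → 0 H
  atom 3: C, bond orders sum to 3 (valence 4) → 1 H
  atom 4: C, bond orders sum to 3 (valence 4) → 1 H
  atom 5: C, bond orders sum to 3 (valence 4) → 1 H
  atom 6: C, bond orders sum to 3 (valence 4) → 1 H
  atom 7: C, bond orders sum to 4 (valence 4) → 0 H
  atom 8: C, bond orders sum to 1 (valence 4) → 3 H
Totals → C:7, H:7, F:1.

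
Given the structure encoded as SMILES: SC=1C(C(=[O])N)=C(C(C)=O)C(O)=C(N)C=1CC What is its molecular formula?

Walk through each heavy atom and fill implicit hydrogens from standard valence (C 4, N 3, O 2, S 2, halogen 1):
  atom 1: S, bond orders sum to 1 (valence 2) → 1 H
  atom 2: C, bond orders sum to 4 (valence 4) → 0 H
  atom 3: C, bond orders sum to 4 (valence 4) → 0 H
  atom 4: C, bond orders sum to 4 (valence 4) → 0 H
  atom 5: O with explicit H count 0
  atom 6: N, bond orders sum to 1 (valence 3) → 2 H
  atom 7: C, bond orders sum to 4 (valence 4) → 0 H
  atom 8: C, bond orders sum to 4 (valence 4) → 0 H
  atom 9: C, bond orders sum to 1 (valence 4) → 3 H
  atom 10: O, bond orders sum to 2 (valence 2) → 0 H
  atom 11: C, bond orders sum to 4 (valence 4) → 0 H
  atom 12: O, bond orders sum to 1 (valence 2) → 1 H
  atom 13: C, bond orders sum to 4 (valence 4) → 0 H
  atom 14: N, bond orders sum to 1 (valence 3) → 2 H
  atom 15: C, bond orders sum to 4 (valence 4) → 0 H
  atom 16: C, bond orders sum to 2 (valence 4) → 2 H
  atom 17: C, bond orders sum to 1 (valence 4) → 3 H
Totals → C:11, H:14, N:2, O:3, S:1.

C11H14N2O3S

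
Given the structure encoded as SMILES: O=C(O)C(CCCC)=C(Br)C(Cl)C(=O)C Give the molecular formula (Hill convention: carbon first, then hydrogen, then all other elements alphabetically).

Walk through each heavy atom and fill implicit hydrogens from standard valence (C 4, N 3, O 2, S 2, halogen 1):
  atom 1: O, bond orders sum to 2 (valence 2) → 0 H
  atom 2: C, bond orders sum to 4 (valence 4) → 0 H
  atom 3: O, bond orders sum to 1 (valence 2) → 1 H
  atom 4: C, bond orders sum to 4 (valence 4) → 0 H
  atom 5: C, bond orders sum to 2 (valence 4) → 2 H
  atom 6: C, bond orders sum to 2 (valence 4) → 2 H
  atom 7: C, bond orders sum to 2 (valence 4) → 2 H
  atom 8: C, bond orders sum to 1 (valence 4) → 3 H
  atom 9: C, bond orders sum to 4 (valence 4) → 0 H
  atom 10: Br (halogen, monovalent) → 0 H
  atom 11: C, bond orders sum to 3 (valence 4) → 1 H
  atom 12: Cl (halogen, monovalent) → 0 H
  atom 13: C, bond orders sum to 4 (valence 4) → 0 H
  atom 14: O, bond orders sum to 2 (valence 2) → 0 H
  atom 15: C, bond orders sum to 1 (valence 4) → 3 H
Totals → C:10, H:14, Br:1, Cl:1, O:3.

C10H14BrClO3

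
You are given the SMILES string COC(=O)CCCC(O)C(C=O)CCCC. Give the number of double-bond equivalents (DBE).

Degree of unsaturation = (number of rings) + (number of π bonds).
Ring closures in the SMILES: 0.
π bonds: 2 double bonds (each 1 DoU) → 2 DoU from unsaturation.
Total DoU = 0 + 2 = 2.

2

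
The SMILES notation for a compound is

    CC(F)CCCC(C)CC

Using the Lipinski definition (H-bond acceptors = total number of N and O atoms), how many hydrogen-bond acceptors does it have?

N atoms: 0; O atoms: 0.
Lipinski HBA = 0 + 0 = 0.

0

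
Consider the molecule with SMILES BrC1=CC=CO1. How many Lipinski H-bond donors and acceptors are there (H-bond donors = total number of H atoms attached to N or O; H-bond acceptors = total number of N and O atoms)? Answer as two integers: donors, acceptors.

Donors: find every N or O and count the H atoms it carries.
  atom 6 (O): bond orders sum to 2 → 0 H
Lipinski HBD = 0.
Acceptors: N atoms = 0, O atoms = 1 → HBA = 1.

0, 1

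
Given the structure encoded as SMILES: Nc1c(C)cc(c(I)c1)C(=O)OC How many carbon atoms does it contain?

9

Count every carbon token in the SMILES (each C, including those in ring-closure positions and inside branches).
Carbon count: 9.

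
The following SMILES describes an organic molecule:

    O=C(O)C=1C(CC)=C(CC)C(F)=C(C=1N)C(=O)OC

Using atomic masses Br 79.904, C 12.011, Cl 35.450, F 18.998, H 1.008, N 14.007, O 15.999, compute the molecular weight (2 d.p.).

First, the molecular formula is C13H16FNO4 (counting implicit H from valence).
  C: 13 × 12.011 = 156.143
  F: 1 × 18.998 = 18.998
  H: 16 × 1.008 = 16.128
  N: 1 × 14.007 = 14.007
  O: 4 × 15.999 = 63.996
Sum: 13×12.011 + 1×18.998 + 16×1.008 + 1×14.007 + 4×15.999 = 269.272 → 269.27 g/mol.

269.27 g/mol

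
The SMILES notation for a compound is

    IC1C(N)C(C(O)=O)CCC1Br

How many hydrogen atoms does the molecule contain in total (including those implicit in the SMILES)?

11

Walk through each heavy atom and fill implicit hydrogens from standard valence (C 4, N 3, O 2, S 2, halogen 1):
  atom 1: I (halogen, monovalent) → 0 H
  atom 2: C, bond orders sum to 3 (valence 4) → 1 H
  atom 3: C, bond orders sum to 3 (valence 4) → 1 H
  atom 4: N, bond orders sum to 1 (valence 3) → 2 H
  atom 5: C, bond orders sum to 3 (valence 4) → 1 H
  atom 6: C, bond orders sum to 4 (valence 4) → 0 H
  atom 7: O, bond orders sum to 1 (valence 2) → 1 H
  atom 8: O, bond orders sum to 2 (valence 2) → 0 H
  atom 9: C, bond orders sum to 2 (valence 4) → 2 H
  atom 10: C, bond orders sum to 2 (valence 4) → 2 H
  atom 11: C, bond orders sum to 3 (valence 4) → 1 H
  atom 12: Br (halogen, monovalent) → 0 H
Total hydrogens: 11.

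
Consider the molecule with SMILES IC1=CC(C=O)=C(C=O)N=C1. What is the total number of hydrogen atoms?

4

Walk through each heavy atom and fill implicit hydrogens from standard valence (C 4, N 3, O 2, S 2, halogen 1):
  atom 1: I (halogen, monovalent) → 0 H
  atom 2: C, bond orders sum to 4 (valence 4) → 0 H
  atom 3: C, bond orders sum to 3 (valence 4) → 1 H
  atom 4: C, bond orders sum to 4 (valence 4) → 0 H
  atom 5: C, bond orders sum to 3 (valence 4) → 1 H
  atom 6: O, bond orders sum to 2 (valence 2) → 0 H
  atom 7: C, bond orders sum to 4 (valence 4) → 0 H
  atom 8: C, bond orders sum to 3 (valence 4) → 1 H
  atom 9: O, bond orders sum to 2 (valence 2) → 0 H
  atom 10: N, bond orders sum to 3 (valence 3) → 0 H
  atom 11: C, bond orders sum to 3 (valence 4) → 1 H
Total hydrogens: 4.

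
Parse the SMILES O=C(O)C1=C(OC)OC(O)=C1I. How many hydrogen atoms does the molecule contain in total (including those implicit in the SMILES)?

Walk through each heavy atom and fill implicit hydrogens from standard valence (C 4, N 3, O 2, S 2, halogen 1):
  atom 1: O, bond orders sum to 2 (valence 2) → 0 H
  atom 2: C, bond orders sum to 4 (valence 4) → 0 H
  atom 3: O, bond orders sum to 1 (valence 2) → 1 H
  atom 4: C, bond orders sum to 4 (valence 4) → 0 H
  atom 5: C, bond orders sum to 4 (valence 4) → 0 H
  atom 6: O, bond orders sum to 2 (valence 2) → 0 H
  atom 7: C, bond orders sum to 1 (valence 4) → 3 H
  atom 8: O, bond orders sum to 2 (valence 2) → 0 H
  atom 9: C, bond orders sum to 4 (valence 4) → 0 H
  atom 10: O, bond orders sum to 1 (valence 2) → 1 H
  atom 11: C, bond orders sum to 4 (valence 4) → 0 H
  atom 12: I (halogen, monovalent) → 0 H
Total hydrogens: 5.

5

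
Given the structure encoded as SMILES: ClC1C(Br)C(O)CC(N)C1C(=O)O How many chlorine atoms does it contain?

1

Scan the SMILES for Cl atoms (remember two-letter symbols like Cl and Br are single atoms).
Chlorine count: 1.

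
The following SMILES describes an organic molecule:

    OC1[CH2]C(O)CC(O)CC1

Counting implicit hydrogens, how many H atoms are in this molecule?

Walk through each heavy atom and fill implicit hydrogens from standard valence (C 4, N 3, O 2, S 2, halogen 1):
  atom 1: O, bond orders sum to 1 (valence 2) → 1 H
  atom 2: C, bond orders sum to 3 (valence 4) → 1 H
  atom 3: C with explicit H count 2
  atom 4: C, bond orders sum to 3 (valence 4) → 1 H
  atom 5: O, bond orders sum to 1 (valence 2) → 1 H
  atom 6: C, bond orders sum to 2 (valence 4) → 2 H
  atom 7: C, bond orders sum to 3 (valence 4) → 1 H
  atom 8: O, bond orders sum to 1 (valence 2) → 1 H
  atom 9: C, bond orders sum to 2 (valence 4) → 2 H
  atom 10: C, bond orders sum to 2 (valence 4) → 2 H
Total hydrogens: 14.

14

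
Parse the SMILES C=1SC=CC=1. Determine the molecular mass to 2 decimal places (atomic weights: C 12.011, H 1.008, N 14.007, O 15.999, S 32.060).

84.14 g/mol

First, the molecular formula is C4H4S (counting implicit H from valence).
  C: 4 × 12.011 = 48.044
  H: 4 × 1.008 = 4.032
  S: 1 × 32.060 = 32.060
Sum: 4×12.011 + 4×1.008 + 1×32.060 = 84.136 → 84.14 g/mol.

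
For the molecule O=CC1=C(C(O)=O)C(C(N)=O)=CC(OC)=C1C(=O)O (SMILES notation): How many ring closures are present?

1

In SMILES, each pair of matching ring-closure digits denotes one ring-closing bond; the number of such bonds equals the number of independent rings.
Ring-closure bonds here: 1.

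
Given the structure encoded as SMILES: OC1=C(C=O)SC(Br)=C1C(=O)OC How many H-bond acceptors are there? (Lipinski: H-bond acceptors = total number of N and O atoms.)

4

N atoms: 0; O atoms: 4.
Lipinski HBA = 0 + 4 = 4.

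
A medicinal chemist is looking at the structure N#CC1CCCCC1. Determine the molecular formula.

Walk through each heavy atom and fill implicit hydrogens from standard valence (C 4, N 3, O 2, S 2, halogen 1):
  atom 1: N, bond orders sum to 3 (valence 3) → 0 H
  atom 2: C, bond orders sum to 4 (valence 4) → 0 H
  atom 3: C, bond orders sum to 3 (valence 4) → 1 H
  atom 4: C, bond orders sum to 2 (valence 4) → 2 H
  atom 5: C, bond orders sum to 2 (valence 4) → 2 H
  atom 6: C, bond orders sum to 2 (valence 4) → 2 H
  atom 7: C, bond orders sum to 2 (valence 4) → 2 H
  atom 8: C, bond orders sum to 2 (valence 4) → 2 H
Totals → C:7, H:11, N:1.

C7H11N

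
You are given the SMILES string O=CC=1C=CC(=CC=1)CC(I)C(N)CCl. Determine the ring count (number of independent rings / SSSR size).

1

In SMILES, each pair of matching ring-closure digits denotes one ring-closing bond; the number of such bonds equals the number of independent rings.
Ring-closure bonds here: 1.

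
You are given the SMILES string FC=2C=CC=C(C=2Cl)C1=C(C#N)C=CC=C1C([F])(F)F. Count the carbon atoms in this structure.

Count every carbon token in the SMILES (each C, including those in ring-closure positions and inside branches).
Carbon count: 14.

14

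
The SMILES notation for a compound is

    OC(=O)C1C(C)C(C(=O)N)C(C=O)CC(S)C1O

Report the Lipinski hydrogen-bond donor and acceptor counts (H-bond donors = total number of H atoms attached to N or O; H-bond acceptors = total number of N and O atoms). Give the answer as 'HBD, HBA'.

Donors: find every N or O and count the H atoms it carries.
  atom 1 (O): bond orders sum to 1 → 1 H
  atom 3 (O): bond orders sum to 2 → 0 H
  atom 9 (O): bond orders sum to 2 → 0 H
  atom 10 (N): bond orders sum to 1 → 2 H
  atom 13 (O): bond orders sum to 2 → 0 H
  atom 18 (O): bond orders sum to 1 → 1 H
Lipinski HBD = 4.
Acceptors: N atoms = 1, O atoms = 5 → HBA = 6.

4, 6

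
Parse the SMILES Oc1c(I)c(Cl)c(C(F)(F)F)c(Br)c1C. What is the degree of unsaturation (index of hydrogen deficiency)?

Molecular formula: C8H4BrClF3IO.
DoU = (2C + 2 + N − H − X) / 2, where X is the halogen count and O/S are ignored.
    = (2·8 + 2 + 0 − 4 − 6) / 2 = 8 / 2 = 4.

4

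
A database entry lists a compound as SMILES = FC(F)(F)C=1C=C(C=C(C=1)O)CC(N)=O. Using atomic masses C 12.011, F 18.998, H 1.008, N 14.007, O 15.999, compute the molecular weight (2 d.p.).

First, the molecular formula is C9H8F3NO2 (counting implicit H from valence).
  C: 9 × 12.011 = 108.099
  F: 3 × 18.998 = 56.994
  H: 8 × 1.008 = 8.064
  N: 1 × 14.007 = 14.007
  O: 2 × 15.999 = 31.998
Sum: 9×12.011 + 3×18.998 + 8×1.008 + 1×14.007 + 2×15.999 = 219.162 → 219.16 g/mol.

219.16 g/mol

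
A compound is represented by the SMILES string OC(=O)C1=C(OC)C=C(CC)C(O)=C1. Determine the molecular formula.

Walk through each heavy atom and fill implicit hydrogens from standard valence (C 4, N 3, O 2, S 2, halogen 1):
  atom 1: O, bond orders sum to 1 (valence 2) → 1 H
  atom 2: C, bond orders sum to 4 (valence 4) → 0 H
  atom 3: O, bond orders sum to 2 (valence 2) → 0 H
  atom 4: C, bond orders sum to 4 (valence 4) → 0 H
  atom 5: C, bond orders sum to 4 (valence 4) → 0 H
  atom 6: O, bond orders sum to 2 (valence 2) → 0 H
  atom 7: C, bond orders sum to 1 (valence 4) → 3 H
  atom 8: C, bond orders sum to 3 (valence 4) → 1 H
  atom 9: C, bond orders sum to 4 (valence 4) → 0 H
  atom 10: C, bond orders sum to 2 (valence 4) → 2 H
  atom 11: C, bond orders sum to 1 (valence 4) → 3 H
  atom 12: C, bond orders sum to 4 (valence 4) → 0 H
  atom 13: O, bond orders sum to 1 (valence 2) → 1 H
  atom 14: C, bond orders sum to 3 (valence 4) → 1 H
Totals → C:10, H:12, O:4.
In Hill order: C10H12O4.

C10H12O4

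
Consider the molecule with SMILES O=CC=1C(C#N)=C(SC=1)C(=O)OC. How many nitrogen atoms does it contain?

Scan the SMILES for N atoms (remember two-letter symbols like Cl and Br are single atoms).
Nitrogen count: 1.

1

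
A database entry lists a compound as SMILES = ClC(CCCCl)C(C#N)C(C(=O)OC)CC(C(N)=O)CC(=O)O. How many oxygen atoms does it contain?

5

Scan the SMILES for O atoms (remember two-letter symbols like Cl and Br are single atoms).
Oxygen count: 5.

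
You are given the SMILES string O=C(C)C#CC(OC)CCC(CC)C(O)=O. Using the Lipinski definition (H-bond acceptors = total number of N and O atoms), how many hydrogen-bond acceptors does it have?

4

N atoms: 0; O atoms: 4.
Lipinski HBA = 0 + 4 = 4.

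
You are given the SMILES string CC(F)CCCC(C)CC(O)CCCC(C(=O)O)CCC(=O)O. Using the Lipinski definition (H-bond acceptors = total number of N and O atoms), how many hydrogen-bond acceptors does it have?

N atoms: 0; O atoms: 5.
Lipinski HBA = 0 + 5 = 5.

5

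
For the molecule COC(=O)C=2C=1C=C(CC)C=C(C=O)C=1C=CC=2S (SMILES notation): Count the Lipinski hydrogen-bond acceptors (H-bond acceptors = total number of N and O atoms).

3

N atoms: 0; O atoms: 3.
Lipinski HBA = 0 + 3 = 3.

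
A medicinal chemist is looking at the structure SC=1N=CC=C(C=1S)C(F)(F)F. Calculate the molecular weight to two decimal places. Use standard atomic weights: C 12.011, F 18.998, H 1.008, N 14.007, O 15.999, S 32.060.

211.22 g/mol

First, the molecular formula is C6H4F3NS2 (counting implicit H from valence).
  C: 6 × 12.011 = 72.066
  F: 3 × 18.998 = 56.994
  H: 4 × 1.008 = 4.032
  N: 1 × 14.007 = 14.007
  S: 2 × 32.060 = 64.120
Sum: 6×12.011 + 3×18.998 + 4×1.008 + 1×14.007 + 2×32.060 = 211.219 → 211.22 g/mol.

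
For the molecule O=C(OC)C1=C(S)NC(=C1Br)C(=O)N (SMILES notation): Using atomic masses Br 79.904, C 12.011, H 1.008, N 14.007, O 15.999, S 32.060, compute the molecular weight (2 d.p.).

First, the molecular formula is C7H7BrN2O3S (counting implicit H from valence).
  Br: 1 × 79.904 = 79.904
  C: 7 × 12.011 = 84.077
  H: 7 × 1.008 = 7.056
  N: 2 × 14.007 = 28.014
  O: 3 × 15.999 = 47.997
  S: 1 × 32.060 = 32.060
Sum: 1×79.904 + 7×12.011 + 7×1.008 + 2×14.007 + 3×15.999 + 1×32.060 = 279.108 → 279.11 g/mol.

279.11 g/mol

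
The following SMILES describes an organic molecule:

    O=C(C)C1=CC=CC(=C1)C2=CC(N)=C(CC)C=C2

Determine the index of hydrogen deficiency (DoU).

Degree of unsaturation = (number of rings) + (number of π bonds).
Ring closures in the SMILES: 2.
π bonds: 7 double bonds (each 1 DoU) → 7 DoU from unsaturation.
Total DoU = 2 + 7 = 9.

9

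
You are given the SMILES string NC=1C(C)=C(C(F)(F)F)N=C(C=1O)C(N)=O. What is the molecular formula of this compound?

C8H8F3N3O2

Walk through each heavy atom and fill implicit hydrogens from standard valence (C 4, N 3, O 2, S 2, halogen 1):
  atom 1: N, bond orders sum to 1 (valence 3) → 2 H
  atom 2: C, bond orders sum to 4 (valence 4) → 0 H
  atom 3: C, bond orders sum to 4 (valence 4) → 0 H
  atom 4: C, bond orders sum to 1 (valence 4) → 3 H
  atom 5: C, bond orders sum to 4 (valence 4) → 0 H
  atom 6: C, bond orders sum to 4 (valence 4) → 0 H
  atom 7: F (halogen, monovalent) → 0 H
  atom 8: F (halogen, monovalent) → 0 H
  atom 9: F (halogen, monovalent) → 0 H
  atom 10: N, bond orders sum to 3 (valence 3) → 0 H
  atom 11: C, bond orders sum to 4 (valence 4) → 0 H
  atom 12: C, bond orders sum to 4 (valence 4) → 0 H
  atom 13: O, bond orders sum to 1 (valence 2) → 1 H
  atom 14: C, bond orders sum to 4 (valence 4) → 0 H
  atom 15: N, bond orders sum to 1 (valence 3) → 2 H
  atom 16: O, bond orders sum to 2 (valence 2) → 0 H
Totals → C:8, H:8, F:3, N:3, O:2.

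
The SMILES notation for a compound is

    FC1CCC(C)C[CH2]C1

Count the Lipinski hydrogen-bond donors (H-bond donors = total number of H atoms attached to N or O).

Donors: find every N or O and count the H atoms it carries.
  (no N or O atoms present)
Lipinski HBD = 0.

0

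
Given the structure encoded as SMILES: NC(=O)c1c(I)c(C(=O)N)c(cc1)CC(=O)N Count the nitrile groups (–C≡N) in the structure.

0

Scan the SMILES for the nitrile motif — none present.
Groups that are present: 3 amide.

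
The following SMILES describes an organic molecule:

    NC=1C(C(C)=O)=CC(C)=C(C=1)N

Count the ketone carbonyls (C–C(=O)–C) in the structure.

The ketone motif appears at heavy-atom position 4 in the SMILES.
Other groups present: 2 primary amine.
Ketone count: 1.

1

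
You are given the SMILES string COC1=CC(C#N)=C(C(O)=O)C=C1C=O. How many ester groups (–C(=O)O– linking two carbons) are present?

0

Scan the SMILES for the ester motif — none present.
Groups that are present: 1 aldehyde, 1 carboxylic acid, 1 ether, 1 nitrile.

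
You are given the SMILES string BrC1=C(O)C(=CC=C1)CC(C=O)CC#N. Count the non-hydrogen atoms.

Every atom symbol written in the SMILES (organic subset) is one heavy atom; implicit H are not written.
Heavy atoms by element → Br:1, C:11, N:1, O:2.
Total: 15.

15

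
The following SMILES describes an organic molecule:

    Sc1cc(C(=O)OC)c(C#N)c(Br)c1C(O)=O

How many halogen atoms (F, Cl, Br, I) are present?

1

Halogen atoms appear at heavy-atom position 13 (1×Br).
Other groups present: 1 carboxylic acid, 1 ester, 1 nitrile, 1 thiol.
Halogen count: 1.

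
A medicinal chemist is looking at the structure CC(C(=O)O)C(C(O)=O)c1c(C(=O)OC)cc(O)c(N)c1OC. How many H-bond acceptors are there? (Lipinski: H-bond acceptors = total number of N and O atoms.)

9

N atoms: 1; O atoms: 8.
Lipinski HBA = 1 + 8 = 9.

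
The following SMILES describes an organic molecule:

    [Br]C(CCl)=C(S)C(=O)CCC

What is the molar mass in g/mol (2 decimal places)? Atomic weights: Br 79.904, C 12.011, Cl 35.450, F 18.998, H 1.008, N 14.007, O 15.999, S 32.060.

First, the molecular formula is C7H10BrClOS (counting implicit H from valence).
  Br: 1 × 79.904 = 79.904
  C: 7 × 12.011 = 84.077
  Cl: 1 × 35.450 = 35.450
  H: 10 × 1.008 = 10.080
  O: 1 × 15.999 = 15.999
  S: 1 × 32.060 = 32.060
Sum: 1×79.904 + 7×12.011 + 1×35.450 + 10×1.008 + 1×15.999 + 1×32.060 = 257.570 → 257.57 g/mol.

257.57 g/mol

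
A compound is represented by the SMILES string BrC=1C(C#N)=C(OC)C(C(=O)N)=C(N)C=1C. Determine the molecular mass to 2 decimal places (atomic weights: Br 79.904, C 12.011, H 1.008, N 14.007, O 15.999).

284.11 g/mol

First, the molecular formula is C10H10BrN3O2 (counting implicit H from valence).
  Br: 1 × 79.904 = 79.904
  C: 10 × 12.011 = 120.110
  H: 10 × 1.008 = 10.080
  N: 3 × 14.007 = 42.021
  O: 2 × 15.999 = 31.998
Sum: 1×79.904 + 10×12.011 + 10×1.008 + 3×14.007 + 2×15.999 = 284.113 → 284.11 g/mol.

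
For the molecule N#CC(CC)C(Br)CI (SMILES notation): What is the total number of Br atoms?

Scan the SMILES for Br atoms (remember two-letter symbols like Cl and Br are single atoms).
Bromine count: 1.

1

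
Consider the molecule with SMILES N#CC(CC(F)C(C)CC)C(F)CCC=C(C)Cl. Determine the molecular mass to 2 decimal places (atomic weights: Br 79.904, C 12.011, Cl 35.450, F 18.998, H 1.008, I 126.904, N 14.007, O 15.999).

277.78 g/mol

First, the molecular formula is C14H22ClF2N (counting implicit H from valence).
  C: 14 × 12.011 = 168.154
  Cl: 1 × 35.450 = 35.450
  F: 2 × 18.998 = 37.996
  H: 22 × 1.008 = 22.176
  N: 1 × 14.007 = 14.007
Sum: 14×12.011 + 1×35.450 + 2×18.998 + 22×1.008 + 1×14.007 = 277.783 → 277.78 g/mol.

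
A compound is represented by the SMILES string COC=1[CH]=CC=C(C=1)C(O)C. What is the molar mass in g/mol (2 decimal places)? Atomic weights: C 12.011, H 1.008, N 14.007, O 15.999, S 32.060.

First, the molecular formula is C9H12O2 (counting implicit H from valence).
  C: 9 × 12.011 = 108.099
  H: 12 × 1.008 = 12.096
  O: 2 × 15.999 = 31.998
Sum: 9×12.011 + 12×1.008 + 2×15.999 = 152.193 → 152.19 g/mol.

152.19 g/mol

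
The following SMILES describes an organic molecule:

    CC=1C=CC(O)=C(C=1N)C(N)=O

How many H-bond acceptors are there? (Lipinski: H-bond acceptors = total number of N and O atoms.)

N atoms: 2; O atoms: 2.
Lipinski HBA = 2 + 2 = 4.

4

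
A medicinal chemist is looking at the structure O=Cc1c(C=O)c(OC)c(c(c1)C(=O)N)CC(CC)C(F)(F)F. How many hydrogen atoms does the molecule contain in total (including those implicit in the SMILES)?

16

Walk through each heavy atom and fill implicit hydrogens from standard valence (C 4, N 3, O 2, S 2, halogen 1); for lowercase aromatic atoms, an aromatic c carries 1 H when it has two neighbours and 0 H with three, and aromatic n carries 0 H:
  atom 1: O, bond orders sum to 2 (valence 2) → 0 H
  atom 2: C, bond orders sum to 3 (valence 4) → 1 H
  atom 3: aromatic c, 3 neighbours → 0 H
  atom 4: aromatic c, 3 neighbours → 0 H
  atom 5: C, bond orders sum to 3 (valence 4) → 1 H
  atom 6: O, bond orders sum to 2 (valence 2) → 0 H
  atom 7: aromatic c, 3 neighbours → 0 H
  atom 8: O, bond orders sum to 2 (valence 2) → 0 H
  atom 9: C, bond orders sum to 1 (valence 4) → 3 H
  atom 10: aromatic c, 3 neighbours → 0 H
  atom 11: aromatic c, 3 neighbours → 0 H
  atom 12: aromatic c, 2 neighbours → 1 H
  atom 13: C, bond orders sum to 4 (valence 4) → 0 H
  atom 14: O, bond orders sum to 2 (valence 2) → 0 H
  atom 15: N, bond orders sum to 1 (valence 3) → 2 H
  atom 16: C, bond orders sum to 2 (valence 4) → 2 H
  atom 17: C, bond orders sum to 3 (valence 4) → 1 H
  atom 18: C, bond orders sum to 2 (valence 4) → 2 H
  atom 19: C, bond orders sum to 1 (valence 4) → 3 H
  atom 20: C, bond orders sum to 4 (valence 4) → 0 H
  atom 21: F (halogen, monovalent) → 0 H
  atom 22: F (halogen, monovalent) → 0 H
  atom 23: F (halogen, monovalent) → 0 H
Total hydrogens: 16.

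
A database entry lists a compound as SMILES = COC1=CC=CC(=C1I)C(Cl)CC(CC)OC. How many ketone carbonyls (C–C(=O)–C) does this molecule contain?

Scan the SMILES for the ketone motif — none present.
Groups that are present: 2 ether.

0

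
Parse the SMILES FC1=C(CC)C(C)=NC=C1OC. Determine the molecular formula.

C9H12FNO

Walk through each heavy atom and fill implicit hydrogens from standard valence (C 4, N 3, O 2, S 2, halogen 1):
  atom 1: F (halogen, monovalent) → 0 H
  atom 2: C, bond orders sum to 4 (valence 4) → 0 H
  atom 3: C, bond orders sum to 4 (valence 4) → 0 H
  atom 4: C, bond orders sum to 2 (valence 4) → 2 H
  atom 5: C, bond orders sum to 1 (valence 4) → 3 H
  atom 6: C, bond orders sum to 4 (valence 4) → 0 H
  atom 7: C, bond orders sum to 1 (valence 4) → 3 H
  atom 8: N, bond orders sum to 3 (valence 3) → 0 H
  atom 9: C, bond orders sum to 3 (valence 4) → 1 H
  atom 10: C, bond orders sum to 4 (valence 4) → 0 H
  atom 11: O, bond orders sum to 2 (valence 2) → 0 H
  atom 12: C, bond orders sum to 1 (valence 4) → 3 H
Totals → C:9, H:12, F:1, N:1, O:1.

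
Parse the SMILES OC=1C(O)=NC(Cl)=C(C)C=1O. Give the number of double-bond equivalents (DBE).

4

Degree of unsaturation = (number of rings) + (number of π bonds).
Ring closures in the SMILES: 1.
π bonds: 3 double bonds (each 1 DoU) → 3 DoU from unsaturation.
Total DoU = 1 + 3 = 4.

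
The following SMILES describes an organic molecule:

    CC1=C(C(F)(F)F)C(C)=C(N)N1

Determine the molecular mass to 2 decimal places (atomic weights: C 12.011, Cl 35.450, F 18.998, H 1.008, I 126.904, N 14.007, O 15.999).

First, the molecular formula is C7H9F3N2 (counting implicit H from valence).
  C: 7 × 12.011 = 84.077
  F: 3 × 18.998 = 56.994
  H: 9 × 1.008 = 9.072
  N: 2 × 14.007 = 28.014
Sum: 7×12.011 + 3×18.998 + 9×1.008 + 2×14.007 = 178.157 → 178.16 g/mol.

178.16 g/mol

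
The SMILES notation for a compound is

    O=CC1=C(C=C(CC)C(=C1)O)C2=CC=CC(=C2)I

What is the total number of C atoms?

Count every carbon token in the SMILES (each C, including those in ring-closure positions and inside branches).
Carbon count: 15.

15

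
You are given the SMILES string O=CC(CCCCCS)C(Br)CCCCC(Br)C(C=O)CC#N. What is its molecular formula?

C17H27Br2NO2S

Walk through each heavy atom and fill implicit hydrogens from standard valence (C 4, N 3, O 2, S 2, halogen 1):
  atom 1: O, bond orders sum to 2 (valence 2) → 0 H
  atom 2: C, bond orders sum to 3 (valence 4) → 1 H
  atom 3: C, bond orders sum to 3 (valence 4) → 1 H
  atom 4: C, bond orders sum to 2 (valence 4) → 2 H
  atom 5: C, bond orders sum to 2 (valence 4) → 2 H
  atom 6: C, bond orders sum to 2 (valence 4) → 2 H
  atom 7: C, bond orders sum to 2 (valence 4) → 2 H
  atom 8: C, bond orders sum to 2 (valence 4) → 2 H
  atom 9: S, bond orders sum to 1 (valence 2) → 1 H
  atom 10: C, bond orders sum to 3 (valence 4) → 1 H
  atom 11: Br (halogen, monovalent) → 0 H
  atom 12: C, bond orders sum to 2 (valence 4) → 2 H
  atom 13: C, bond orders sum to 2 (valence 4) → 2 H
  atom 14: C, bond orders sum to 2 (valence 4) → 2 H
  atom 15: C, bond orders sum to 2 (valence 4) → 2 H
  atom 16: C, bond orders sum to 3 (valence 4) → 1 H
  atom 17: Br (halogen, monovalent) → 0 H
  atom 18: C, bond orders sum to 3 (valence 4) → 1 H
  atom 19: C, bond orders sum to 3 (valence 4) → 1 H
  atom 20: O, bond orders sum to 2 (valence 2) → 0 H
  atom 21: C, bond orders sum to 2 (valence 4) → 2 H
  atom 22: C, bond orders sum to 4 (valence 4) → 0 H
  atom 23: N, bond orders sum to 3 (valence 3) → 0 H
Totals → C:17, H:27, Br:2, N:1, O:2, S:1.
In Hill order: C17H27Br2NO2S.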